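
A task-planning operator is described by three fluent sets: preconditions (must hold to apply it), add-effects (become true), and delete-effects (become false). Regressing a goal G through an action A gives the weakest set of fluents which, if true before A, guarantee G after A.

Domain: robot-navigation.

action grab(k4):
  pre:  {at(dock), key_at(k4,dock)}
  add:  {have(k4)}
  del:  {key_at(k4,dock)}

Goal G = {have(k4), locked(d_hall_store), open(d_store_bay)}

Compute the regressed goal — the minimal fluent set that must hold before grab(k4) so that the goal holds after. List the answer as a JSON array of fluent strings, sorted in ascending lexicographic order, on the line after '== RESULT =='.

Compute (G \ add) ∪ pre:
  G ∩ del = {}  (empty — regression defined)
  G \ add = {have(k4), locked(d_hall_store), open(d_store_bay)} \ {have(k4)} = {locked(d_hall_store), open(d_store_bay)}
  ∪ pre   = {locked(d_hall_store), open(d_store_bay)} ∪ {at(dock), key_at(k4,dock)}
          = {at(dock), key_at(k4,dock), locked(d_hall_store), open(d_store_bay)}

== RESULT ==
["at(dock)", "key_at(k4,dock)", "locked(d_hall_store)", "open(d_store_bay)"]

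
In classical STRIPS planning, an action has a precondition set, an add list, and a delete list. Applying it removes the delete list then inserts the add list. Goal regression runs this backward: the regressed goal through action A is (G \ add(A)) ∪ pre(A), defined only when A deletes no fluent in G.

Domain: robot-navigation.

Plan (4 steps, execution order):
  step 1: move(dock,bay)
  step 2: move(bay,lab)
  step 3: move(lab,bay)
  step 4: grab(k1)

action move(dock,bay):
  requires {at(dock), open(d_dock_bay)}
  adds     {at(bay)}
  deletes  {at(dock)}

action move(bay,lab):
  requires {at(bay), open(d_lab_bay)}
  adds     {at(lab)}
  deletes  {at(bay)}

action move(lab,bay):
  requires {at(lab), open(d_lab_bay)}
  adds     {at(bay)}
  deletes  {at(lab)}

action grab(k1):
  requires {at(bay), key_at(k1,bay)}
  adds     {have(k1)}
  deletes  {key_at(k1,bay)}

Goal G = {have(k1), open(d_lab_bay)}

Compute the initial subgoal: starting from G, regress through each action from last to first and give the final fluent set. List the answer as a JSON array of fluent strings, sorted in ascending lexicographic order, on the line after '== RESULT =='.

Work backward from the goal:
  through step 4 (grab(k1)): drop {have(k1)}, keep {open(d_lab_bay)}, require {at(bay), key_at(k1,bay)}
    → {at(bay), key_at(k1,bay), open(d_lab_bay)}
  through step 3 (move(lab,bay)): drop {at(bay)}, keep {key_at(k1,bay), open(d_lab_bay)}, require {at(lab), open(d_lab_bay)}
    → {at(lab), key_at(k1,bay), open(d_lab_bay)}
  through step 2 (move(bay,lab)): drop {at(lab)}, keep {key_at(k1,bay), open(d_lab_bay)}, require {at(bay), open(d_lab_bay)}
    → {at(bay), key_at(k1,bay), open(d_lab_bay)}
  through step 1 (move(dock,bay)): drop {at(bay)}, keep {key_at(k1,bay), open(d_lab_bay)}, require {at(dock), open(d_dock_bay)}
    → {at(dock), key_at(k1,bay), open(d_dock_bay), open(d_lab_bay)}

== RESULT ==
["at(dock)", "key_at(k1,bay)", "open(d_dock_bay)", "open(d_lab_bay)"]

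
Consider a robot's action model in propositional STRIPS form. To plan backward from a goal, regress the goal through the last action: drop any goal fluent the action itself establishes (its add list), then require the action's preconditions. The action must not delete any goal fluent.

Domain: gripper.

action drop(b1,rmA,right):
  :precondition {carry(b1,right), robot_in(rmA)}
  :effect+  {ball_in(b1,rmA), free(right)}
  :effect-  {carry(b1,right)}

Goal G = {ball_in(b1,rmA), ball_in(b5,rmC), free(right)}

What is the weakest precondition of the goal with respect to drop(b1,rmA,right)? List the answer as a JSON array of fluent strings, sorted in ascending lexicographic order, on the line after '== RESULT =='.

Regress:
  G ∩ del = {}  (empty — regression defined)
  G \ add = {ball_in(b1,rmA), ball_in(b5,rmC), free(right)} \ {ball_in(b1,rmA), free(right)} = {ball_in(b5,rmC)}
  ∪ pre   = {ball_in(b5,rmC)} ∪ {carry(b1,right), robot_in(rmA)}
          = {ball_in(b5,rmC), carry(b1,right), robot_in(rmA)}

== RESULT ==
["ball_in(b5,rmC)", "carry(b1,right)", "robot_in(rmA)"]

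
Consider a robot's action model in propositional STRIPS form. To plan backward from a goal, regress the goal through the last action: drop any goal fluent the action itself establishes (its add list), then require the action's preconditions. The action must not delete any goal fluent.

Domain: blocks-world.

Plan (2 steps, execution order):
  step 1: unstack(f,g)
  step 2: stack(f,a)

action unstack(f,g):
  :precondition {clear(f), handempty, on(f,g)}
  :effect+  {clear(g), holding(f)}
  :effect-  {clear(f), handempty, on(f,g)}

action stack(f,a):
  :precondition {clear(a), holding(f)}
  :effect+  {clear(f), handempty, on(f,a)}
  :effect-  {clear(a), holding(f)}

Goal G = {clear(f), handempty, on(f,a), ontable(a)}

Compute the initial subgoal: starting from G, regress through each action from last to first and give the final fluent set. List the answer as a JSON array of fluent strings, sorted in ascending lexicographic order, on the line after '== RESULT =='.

Regress step by step:
  through step 2 (stack(f,a)): drop {clear(f), handempty, on(f,a)}, keep {ontable(a)}, require {clear(a), holding(f)}
    → {clear(a), holding(f), ontable(a)}
  through step 1 (unstack(f,g)): drop {holding(f)}, keep {clear(a), ontable(a)}, require {clear(f), handempty, on(f,g)}
    → {clear(a), clear(f), handempty, on(f,g), ontable(a)}

== RESULT ==
["clear(a)", "clear(f)", "handempty", "on(f,g)", "ontable(a)"]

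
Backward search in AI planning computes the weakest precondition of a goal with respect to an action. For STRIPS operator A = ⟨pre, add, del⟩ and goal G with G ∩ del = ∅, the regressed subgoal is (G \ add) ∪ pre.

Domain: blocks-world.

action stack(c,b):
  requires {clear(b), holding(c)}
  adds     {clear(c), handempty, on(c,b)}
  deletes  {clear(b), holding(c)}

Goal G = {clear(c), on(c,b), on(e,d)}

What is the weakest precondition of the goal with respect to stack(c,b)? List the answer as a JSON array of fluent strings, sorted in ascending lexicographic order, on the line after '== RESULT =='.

Compute (G \ add) ∪ pre:
  G ∩ del = {}  (empty — regression defined)
  G \ add = {clear(c), on(c,b), on(e,d)} \ {clear(c), handempty, on(c,b)} = {on(e,d)}
  ∪ pre   = {on(e,d)} ∪ {clear(b), holding(c)}
          = {clear(b), holding(c), on(e,d)}

== RESULT ==
["clear(b)", "holding(c)", "on(e,d)"]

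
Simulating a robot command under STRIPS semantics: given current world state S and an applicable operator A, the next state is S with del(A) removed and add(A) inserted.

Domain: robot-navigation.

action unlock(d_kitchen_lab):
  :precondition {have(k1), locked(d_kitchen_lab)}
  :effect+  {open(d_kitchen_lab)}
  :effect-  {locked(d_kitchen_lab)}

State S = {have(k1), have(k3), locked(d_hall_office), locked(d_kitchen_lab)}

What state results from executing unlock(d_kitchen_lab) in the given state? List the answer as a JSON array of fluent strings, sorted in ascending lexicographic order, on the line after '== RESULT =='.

Compute (S \ del) ∪ add:
  pre ⊆ S: {have(k1), locked(d_kitchen_lab)} ⊆ S  — applicable
  S \ del = {have(k1), have(k3), locked(d_hall_office)}
  ∪ add   = {have(k1), have(k3), locked(d_hall_office), open(d_kitchen_lab)}

== RESULT ==
["have(k1)", "have(k3)", "locked(d_hall_office)", "open(d_kitchen_lab)"]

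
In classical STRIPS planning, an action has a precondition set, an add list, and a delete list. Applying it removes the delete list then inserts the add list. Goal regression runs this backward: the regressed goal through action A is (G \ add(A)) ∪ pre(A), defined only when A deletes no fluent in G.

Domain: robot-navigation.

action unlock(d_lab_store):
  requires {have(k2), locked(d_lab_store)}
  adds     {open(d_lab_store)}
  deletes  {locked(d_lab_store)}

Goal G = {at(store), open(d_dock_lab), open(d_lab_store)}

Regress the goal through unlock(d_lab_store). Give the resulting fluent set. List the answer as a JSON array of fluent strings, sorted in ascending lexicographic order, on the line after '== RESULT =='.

Compute (G \ add) ∪ pre:
  G ∩ del = {}  (empty — regression defined)
  G \ add = {at(store), open(d_dock_lab), open(d_lab_store)} \ {open(d_lab_store)} = {at(store), open(d_dock_lab)}
  ∪ pre   = {at(store), open(d_dock_lab)} ∪ {have(k2), locked(d_lab_store)}
          = {at(store), have(k2), locked(d_lab_store), open(d_dock_lab)}

== RESULT ==
["at(store)", "have(k2)", "locked(d_lab_store)", "open(d_dock_lab)"]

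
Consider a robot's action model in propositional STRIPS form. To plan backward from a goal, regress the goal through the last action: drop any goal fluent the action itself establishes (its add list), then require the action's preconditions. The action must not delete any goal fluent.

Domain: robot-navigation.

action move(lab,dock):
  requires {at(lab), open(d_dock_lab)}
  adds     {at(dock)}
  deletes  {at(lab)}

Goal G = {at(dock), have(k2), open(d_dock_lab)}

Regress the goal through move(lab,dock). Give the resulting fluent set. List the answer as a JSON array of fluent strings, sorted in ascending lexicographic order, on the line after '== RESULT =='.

Regress:
  G ∩ del = {}  (empty — regression defined)
  G \ add = {at(dock), have(k2), open(d_dock_lab)} \ {at(dock)} = {have(k2), open(d_dock_lab)}
  ∪ pre   = {have(k2), open(d_dock_lab)} ∪ {at(lab), open(d_dock_lab)}
          = {at(lab), have(k2), open(d_dock_lab)}

== RESULT ==
["at(lab)", "have(k2)", "open(d_dock_lab)"]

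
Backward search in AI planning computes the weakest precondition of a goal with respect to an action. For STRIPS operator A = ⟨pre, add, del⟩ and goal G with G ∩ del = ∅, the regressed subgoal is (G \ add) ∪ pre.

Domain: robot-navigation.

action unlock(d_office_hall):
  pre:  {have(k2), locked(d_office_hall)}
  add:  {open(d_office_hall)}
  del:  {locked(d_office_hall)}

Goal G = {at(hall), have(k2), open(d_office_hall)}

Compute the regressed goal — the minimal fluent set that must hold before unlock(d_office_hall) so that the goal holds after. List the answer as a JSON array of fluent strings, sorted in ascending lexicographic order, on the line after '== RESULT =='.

Compute (G \ add) ∪ pre:
  G ∩ del = {}  (empty — regression defined)
  G \ add = {at(hall), have(k2), open(d_office_hall)} \ {open(d_office_hall)} = {at(hall), have(k2)}
  ∪ pre   = {at(hall), have(k2)} ∪ {have(k2), locked(d_office_hall)}
          = {at(hall), have(k2), locked(d_office_hall)}

== RESULT ==
["at(hall)", "have(k2)", "locked(d_office_hall)"]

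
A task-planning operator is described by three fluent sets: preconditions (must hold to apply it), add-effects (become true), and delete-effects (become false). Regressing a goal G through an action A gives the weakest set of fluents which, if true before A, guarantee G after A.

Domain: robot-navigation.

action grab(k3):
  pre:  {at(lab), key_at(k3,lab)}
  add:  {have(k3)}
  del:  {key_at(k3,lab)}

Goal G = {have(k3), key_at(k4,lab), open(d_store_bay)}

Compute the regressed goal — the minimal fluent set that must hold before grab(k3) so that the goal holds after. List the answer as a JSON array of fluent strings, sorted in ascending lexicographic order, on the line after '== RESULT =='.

Regress:
  G ∩ del = {}  (empty — regression defined)
  G \ add = {have(k3), key_at(k4,lab), open(d_store_bay)} \ {have(k3)} = {key_at(k4,lab), open(d_store_bay)}
  ∪ pre   = {key_at(k4,lab), open(d_store_bay)} ∪ {at(lab), key_at(k3,lab)}
          = {at(lab), key_at(k3,lab), key_at(k4,lab), open(d_store_bay)}

== RESULT ==
["at(lab)", "key_at(k3,lab)", "key_at(k4,lab)", "open(d_store_bay)"]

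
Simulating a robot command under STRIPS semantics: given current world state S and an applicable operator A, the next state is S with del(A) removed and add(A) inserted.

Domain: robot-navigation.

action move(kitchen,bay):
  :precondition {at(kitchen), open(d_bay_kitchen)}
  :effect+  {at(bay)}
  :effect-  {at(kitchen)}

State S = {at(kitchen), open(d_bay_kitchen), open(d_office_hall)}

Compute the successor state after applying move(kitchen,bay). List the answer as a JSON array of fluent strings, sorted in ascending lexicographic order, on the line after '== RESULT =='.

Progress:
  pre ⊆ S: {at(kitchen), open(d_bay_kitchen)} ⊆ S  — applicable
  S \ del = {open(d_bay_kitchen), open(d_office_hall)}
  ∪ add   = {at(bay), open(d_bay_kitchen), open(d_office_hall)}

== RESULT ==
["at(bay)", "open(d_bay_kitchen)", "open(d_office_hall)"]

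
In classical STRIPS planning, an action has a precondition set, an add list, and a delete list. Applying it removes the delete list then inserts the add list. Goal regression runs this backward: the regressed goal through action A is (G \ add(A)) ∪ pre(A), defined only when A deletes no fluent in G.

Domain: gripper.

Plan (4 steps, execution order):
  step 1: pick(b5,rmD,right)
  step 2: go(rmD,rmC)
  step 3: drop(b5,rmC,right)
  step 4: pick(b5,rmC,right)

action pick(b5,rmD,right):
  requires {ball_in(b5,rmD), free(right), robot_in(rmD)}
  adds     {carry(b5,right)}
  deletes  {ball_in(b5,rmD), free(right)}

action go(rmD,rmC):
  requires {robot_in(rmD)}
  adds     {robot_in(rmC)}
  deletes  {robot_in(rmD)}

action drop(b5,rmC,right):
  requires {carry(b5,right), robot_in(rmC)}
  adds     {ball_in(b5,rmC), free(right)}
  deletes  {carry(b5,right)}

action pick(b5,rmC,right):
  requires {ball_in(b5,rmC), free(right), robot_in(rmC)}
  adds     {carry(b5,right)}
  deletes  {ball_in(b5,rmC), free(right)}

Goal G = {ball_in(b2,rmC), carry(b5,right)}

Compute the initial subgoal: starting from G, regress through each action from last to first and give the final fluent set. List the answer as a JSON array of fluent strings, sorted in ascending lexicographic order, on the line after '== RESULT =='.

Work backward from the goal:
  through step 4 (pick(b5,rmC,right)): drop {carry(b5,right)}, keep {ball_in(b2,rmC)}, require {ball_in(b5,rmC), free(right), robot_in(rmC)}
    → {ball_in(b2,rmC), ball_in(b5,rmC), free(right), robot_in(rmC)}
  through step 3 (drop(b5,rmC,right)): drop {ball_in(b5,rmC), free(right)}, keep {ball_in(b2,rmC), robot_in(rmC)}, require {carry(b5,right), robot_in(rmC)}
    → {ball_in(b2,rmC), carry(b5,right), robot_in(rmC)}
  through step 2 (go(rmD,rmC)): drop {robot_in(rmC)}, keep {ball_in(b2,rmC), carry(b5,right)}, require {robot_in(rmD)}
    → {ball_in(b2,rmC), carry(b5,right), robot_in(rmD)}
  through step 1 (pick(b5,rmD,right)): drop {carry(b5,right)}, keep {ball_in(b2,rmC), robot_in(rmD)}, require {ball_in(b5,rmD), free(right), robot_in(rmD)}
    → {ball_in(b2,rmC), ball_in(b5,rmD), free(right), robot_in(rmD)}

== RESULT ==
["ball_in(b2,rmC)", "ball_in(b5,rmD)", "free(right)", "robot_in(rmD)"]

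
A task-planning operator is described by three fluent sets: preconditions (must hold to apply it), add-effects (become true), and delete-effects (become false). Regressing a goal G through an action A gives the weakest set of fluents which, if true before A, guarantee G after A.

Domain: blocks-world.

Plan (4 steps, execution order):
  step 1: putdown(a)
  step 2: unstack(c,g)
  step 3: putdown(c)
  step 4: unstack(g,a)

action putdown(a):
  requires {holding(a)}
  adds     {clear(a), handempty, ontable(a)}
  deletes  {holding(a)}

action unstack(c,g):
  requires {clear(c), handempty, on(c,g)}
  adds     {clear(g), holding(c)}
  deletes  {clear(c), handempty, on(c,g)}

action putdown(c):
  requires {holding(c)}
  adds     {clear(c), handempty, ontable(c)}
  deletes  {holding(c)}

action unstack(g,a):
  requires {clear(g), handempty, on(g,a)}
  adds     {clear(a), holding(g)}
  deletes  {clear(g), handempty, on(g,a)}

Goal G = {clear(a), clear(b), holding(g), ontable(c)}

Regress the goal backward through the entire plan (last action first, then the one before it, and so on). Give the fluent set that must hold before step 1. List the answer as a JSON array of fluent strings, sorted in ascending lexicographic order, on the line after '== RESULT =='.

Work backward from the goal:
  through step 4 (unstack(g,a)): drop {clear(a), holding(g)}, keep {clear(b), ontable(c)}, require {clear(g), handempty, on(g,a)}
    → {clear(b), clear(g), handempty, on(g,a), ontable(c)}
  through step 3 (putdown(c)): drop {handempty, ontable(c)}, keep {clear(b), clear(g), on(g,a)}, require {holding(c)}
    → {clear(b), clear(g), holding(c), on(g,a)}
  through step 2 (unstack(c,g)): drop {clear(g), holding(c)}, keep {clear(b), on(g,a)}, require {clear(c), handempty, on(c,g)}
    → {clear(b), clear(c), handempty, on(c,g), on(g,a)}
  through step 1 (putdown(a)): drop {handempty}, keep {clear(b), clear(c), on(c,g), on(g,a)}, require {holding(a)}
    → {clear(b), clear(c), holding(a), on(c,g), on(g,a)}

== RESULT ==
["clear(b)", "clear(c)", "holding(a)", "on(c,g)", "on(g,a)"]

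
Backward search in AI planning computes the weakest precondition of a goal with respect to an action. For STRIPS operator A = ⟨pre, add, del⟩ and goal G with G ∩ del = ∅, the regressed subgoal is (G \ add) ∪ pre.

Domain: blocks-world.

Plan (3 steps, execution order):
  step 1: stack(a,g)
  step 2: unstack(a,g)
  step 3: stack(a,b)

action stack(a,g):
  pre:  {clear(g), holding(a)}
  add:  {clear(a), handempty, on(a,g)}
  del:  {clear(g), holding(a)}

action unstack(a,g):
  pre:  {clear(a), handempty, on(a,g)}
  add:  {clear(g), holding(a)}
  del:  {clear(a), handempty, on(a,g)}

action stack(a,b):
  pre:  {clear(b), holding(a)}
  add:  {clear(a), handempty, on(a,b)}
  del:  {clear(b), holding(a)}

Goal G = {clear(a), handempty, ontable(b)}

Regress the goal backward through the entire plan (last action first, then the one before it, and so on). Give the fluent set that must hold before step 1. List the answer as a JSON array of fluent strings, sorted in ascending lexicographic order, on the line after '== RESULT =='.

Regress step by step:
  through step 3 (stack(a,b)): drop {clear(a), handempty}, keep {ontable(b)}, require {clear(b), holding(a)}
    → {clear(b), holding(a), ontable(b)}
  through step 2 (unstack(a,g)): drop {holding(a)}, keep {clear(b), ontable(b)}, require {clear(a), handempty, on(a,g)}
    → {clear(a), clear(b), handempty, on(a,g), ontable(b)}
  through step 1 (stack(a,g)): drop {clear(a), handempty, on(a,g)}, keep {clear(b), ontable(b)}, require {clear(g), holding(a)}
    → {clear(b), clear(g), holding(a), ontable(b)}

== RESULT ==
["clear(b)", "clear(g)", "holding(a)", "ontable(b)"]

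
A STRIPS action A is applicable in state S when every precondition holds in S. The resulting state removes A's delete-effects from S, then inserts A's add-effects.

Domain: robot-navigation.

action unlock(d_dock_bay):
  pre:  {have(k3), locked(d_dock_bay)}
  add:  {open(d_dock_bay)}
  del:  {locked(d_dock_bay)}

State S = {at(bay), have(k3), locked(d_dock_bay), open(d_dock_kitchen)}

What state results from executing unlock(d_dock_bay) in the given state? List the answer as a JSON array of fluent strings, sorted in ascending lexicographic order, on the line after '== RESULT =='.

Compute (S \ del) ∪ add:
  pre ⊆ S: {have(k3), locked(d_dock_bay)} ⊆ S  — applicable
  S \ del = {at(bay), have(k3), open(d_dock_kitchen)}
  ∪ add   = {at(bay), have(k3), open(d_dock_bay), open(d_dock_kitchen)}

== RESULT ==
["at(bay)", "have(k3)", "open(d_dock_bay)", "open(d_dock_kitchen)"]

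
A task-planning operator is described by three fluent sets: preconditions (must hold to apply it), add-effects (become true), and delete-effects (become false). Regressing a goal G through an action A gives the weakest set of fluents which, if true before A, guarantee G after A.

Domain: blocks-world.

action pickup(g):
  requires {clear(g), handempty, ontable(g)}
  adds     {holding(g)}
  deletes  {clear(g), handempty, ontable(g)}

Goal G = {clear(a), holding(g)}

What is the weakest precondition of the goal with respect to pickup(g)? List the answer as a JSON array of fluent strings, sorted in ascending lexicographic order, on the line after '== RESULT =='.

Regress:
  G ∩ del = {}  (empty — regression defined)
  G \ add = {clear(a), holding(g)} \ {holding(g)} = {clear(a)}
  ∪ pre   = {clear(a)} ∪ {clear(g), handempty, ontable(g)}
          = {clear(a), clear(g), handempty, ontable(g)}

== RESULT ==
["clear(a)", "clear(g)", "handempty", "ontable(g)"]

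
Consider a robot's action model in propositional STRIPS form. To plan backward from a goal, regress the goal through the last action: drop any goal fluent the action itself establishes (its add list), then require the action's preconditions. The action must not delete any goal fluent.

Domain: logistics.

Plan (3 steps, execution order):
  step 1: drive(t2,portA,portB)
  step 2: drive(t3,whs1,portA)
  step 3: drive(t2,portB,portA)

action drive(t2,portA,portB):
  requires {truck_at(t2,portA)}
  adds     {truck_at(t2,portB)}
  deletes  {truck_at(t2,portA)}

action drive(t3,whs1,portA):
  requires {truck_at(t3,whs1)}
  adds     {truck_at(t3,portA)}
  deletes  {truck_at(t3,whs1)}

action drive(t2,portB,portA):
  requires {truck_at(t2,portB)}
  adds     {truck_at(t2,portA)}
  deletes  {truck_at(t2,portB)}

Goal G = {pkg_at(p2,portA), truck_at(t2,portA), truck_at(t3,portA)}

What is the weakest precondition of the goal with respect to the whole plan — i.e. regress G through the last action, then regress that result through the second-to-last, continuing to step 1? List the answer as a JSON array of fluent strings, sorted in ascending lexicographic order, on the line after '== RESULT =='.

Work backward from the goal:
  through step 3 (drive(t2,portB,portA)): drop {truck_at(t2,portA)}, keep {pkg_at(p2,portA), truck_at(t3,portA)}, require {truck_at(t2,portB)}
    → {pkg_at(p2,portA), truck_at(t2,portB), truck_at(t3,portA)}
  through step 2 (drive(t3,whs1,portA)): drop {truck_at(t3,portA)}, keep {pkg_at(p2,portA), truck_at(t2,portB)}, require {truck_at(t3,whs1)}
    → {pkg_at(p2,portA), truck_at(t2,portB), truck_at(t3,whs1)}
  through step 1 (drive(t2,portA,portB)): drop {truck_at(t2,portB)}, keep {pkg_at(p2,portA), truck_at(t3,whs1)}, require {truck_at(t2,portA)}
    → {pkg_at(p2,portA), truck_at(t2,portA), truck_at(t3,whs1)}

== RESULT ==
["pkg_at(p2,portA)", "truck_at(t2,portA)", "truck_at(t3,whs1)"]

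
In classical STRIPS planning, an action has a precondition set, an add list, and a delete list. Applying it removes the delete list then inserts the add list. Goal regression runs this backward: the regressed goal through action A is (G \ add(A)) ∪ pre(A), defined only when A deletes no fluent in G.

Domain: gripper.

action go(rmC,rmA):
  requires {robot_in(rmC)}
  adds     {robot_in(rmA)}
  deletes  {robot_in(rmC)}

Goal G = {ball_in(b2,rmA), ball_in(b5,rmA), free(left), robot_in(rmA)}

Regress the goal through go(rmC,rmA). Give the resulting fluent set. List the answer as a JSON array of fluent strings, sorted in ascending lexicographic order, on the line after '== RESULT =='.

Regress:
  G ∩ del = {}  (empty — regression defined)
  G \ add = {ball_in(b2,rmA), ball_in(b5,rmA), free(left), robot_in(rmA)} \ {robot_in(rmA)} = {ball_in(b2,rmA), ball_in(b5,rmA), free(left)}
  ∪ pre   = {ball_in(b2,rmA), ball_in(b5,rmA), free(left)} ∪ {robot_in(rmC)}
          = {ball_in(b2,rmA), ball_in(b5,rmA), free(left), robot_in(rmC)}

== RESULT ==
["ball_in(b2,rmA)", "ball_in(b5,rmA)", "free(left)", "robot_in(rmC)"]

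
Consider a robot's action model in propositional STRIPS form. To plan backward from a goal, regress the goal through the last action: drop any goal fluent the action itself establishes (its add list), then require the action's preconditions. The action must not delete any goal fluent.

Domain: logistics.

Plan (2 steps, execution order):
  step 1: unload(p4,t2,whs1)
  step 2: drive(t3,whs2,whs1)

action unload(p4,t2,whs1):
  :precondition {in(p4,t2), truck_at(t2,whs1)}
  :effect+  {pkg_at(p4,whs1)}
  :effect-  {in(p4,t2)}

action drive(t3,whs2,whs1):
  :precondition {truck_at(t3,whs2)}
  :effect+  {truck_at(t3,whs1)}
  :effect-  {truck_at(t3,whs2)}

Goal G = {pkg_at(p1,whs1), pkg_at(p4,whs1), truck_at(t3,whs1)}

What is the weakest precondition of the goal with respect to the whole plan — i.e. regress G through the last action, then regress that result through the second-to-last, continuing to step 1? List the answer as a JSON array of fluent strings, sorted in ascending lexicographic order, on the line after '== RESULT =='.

Regress step by step:
  through step 2 (drive(t3,whs2,whs1)): drop {truck_at(t3,whs1)}, keep {pkg_at(p1,whs1), pkg_at(p4,whs1)}, require {truck_at(t3,whs2)}
    → {pkg_at(p1,whs1), pkg_at(p4,whs1), truck_at(t3,whs2)}
  through step 1 (unload(p4,t2,whs1)): drop {pkg_at(p4,whs1)}, keep {pkg_at(p1,whs1), truck_at(t3,whs2)}, require {in(p4,t2), truck_at(t2,whs1)}
    → {in(p4,t2), pkg_at(p1,whs1), truck_at(t2,whs1), truck_at(t3,whs2)}

== RESULT ==
["in(p4,t2)", "pkg_at(p1,whs1)", "truck_at(t2,whs1)", "truck_at(t3,whs2)"]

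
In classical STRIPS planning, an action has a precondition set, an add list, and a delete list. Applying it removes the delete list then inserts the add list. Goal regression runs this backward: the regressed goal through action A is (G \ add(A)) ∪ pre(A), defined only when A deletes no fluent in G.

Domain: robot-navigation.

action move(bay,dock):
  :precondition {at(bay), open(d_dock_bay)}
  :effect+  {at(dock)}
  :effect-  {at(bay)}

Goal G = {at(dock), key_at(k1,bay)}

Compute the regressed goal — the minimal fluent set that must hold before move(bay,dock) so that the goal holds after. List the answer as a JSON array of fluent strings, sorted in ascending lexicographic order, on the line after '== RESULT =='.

Compute (G \ add) ∪ pre:
  G ∩ del = {}  (empty — regression defined)
  G \ add = {at(dock), key_at(k1,bay)} \ {at(dock)} = {key_at(k1,bay)}
  ∪ pre   = {key_at(k1,bay)} ∪ {at(bay), open(d_dock_bay)}
          = {at(bay), key_at(k1,bay), open(d_dock_bay)}

== RESULT ==
["at(bay)", "key_at(k1,bay)", "open(d_dock_bay)"]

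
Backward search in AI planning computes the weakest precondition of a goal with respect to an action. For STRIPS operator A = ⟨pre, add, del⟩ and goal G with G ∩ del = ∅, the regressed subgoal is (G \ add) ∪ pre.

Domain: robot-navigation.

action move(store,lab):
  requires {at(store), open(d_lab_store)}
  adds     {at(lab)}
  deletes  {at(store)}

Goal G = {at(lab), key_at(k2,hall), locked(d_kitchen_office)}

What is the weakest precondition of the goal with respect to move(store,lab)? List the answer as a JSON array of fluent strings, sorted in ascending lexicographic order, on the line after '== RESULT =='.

Compute (G \ add) ∪ pre:
  G ∩ del = {}  (empty — regression defined)
  G \ add = {at(lab), key_at(k2,hall), locked(d_kitchen_office)} \ {at(lab)} = {key_at(k2,hall), locked(d_kitchen_office)}
  ∪ pre   = {key_at(k2,hall), locked(d_kitchen_office)} ∪ {at(store), open(d_lab_store)}
          = {at(store), key_at(k2,hall), locked(d_kitchen_office), open(d_lab_store)}

== RESULT ==
["at(store)", "key_at(k2,hall)", "locked(d_kitchen_office)", "open(d_lab_store)"]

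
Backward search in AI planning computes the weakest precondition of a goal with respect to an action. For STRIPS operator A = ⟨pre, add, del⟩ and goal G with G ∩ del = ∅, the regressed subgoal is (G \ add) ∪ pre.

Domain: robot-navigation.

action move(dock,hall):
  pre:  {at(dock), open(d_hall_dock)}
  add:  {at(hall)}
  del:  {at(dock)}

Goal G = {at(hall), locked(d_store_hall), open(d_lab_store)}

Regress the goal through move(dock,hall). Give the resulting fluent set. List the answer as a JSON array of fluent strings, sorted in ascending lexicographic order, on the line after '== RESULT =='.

Regress:
  G ∩ del = {}  (empty — regression defined)
  G \ add = {at(hall), locked(d_store_hall), open(d_lab_store)} \ {at(hall)} = {locked(d_store_hall), open(d_lab_store)}
  ∪ pre   = {locked(d_store_hall), open(d_lab_store)} ∪ {at(dock), open(d_hall_dock)}
          = {at(dock), locked(d_store_hall), open(d_hall_dock), open(d_lab_store)}

== RESULT ==
["at(dock)", "locked(d_store_hall)", "open(d_hall_dock)", "open(d_lab_store)"]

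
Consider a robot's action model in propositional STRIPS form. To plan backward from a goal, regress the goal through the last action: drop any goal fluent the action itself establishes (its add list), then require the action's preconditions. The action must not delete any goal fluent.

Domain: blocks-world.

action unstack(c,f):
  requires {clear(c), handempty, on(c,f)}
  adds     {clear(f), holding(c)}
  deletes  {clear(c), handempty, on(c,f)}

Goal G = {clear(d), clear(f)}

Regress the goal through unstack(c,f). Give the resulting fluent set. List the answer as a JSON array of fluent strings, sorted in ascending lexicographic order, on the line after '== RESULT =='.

Regress:
  G ∩ del = {}  (empty — regression defined)
  G \ add = {clear(d), clear(f)} \ {clear(f), holding(c)} = {clear(d)}
  ∪ pre   = {clear(d)} ∪ {clear(c), handempty, on(c,f)}
          = {clear(c), clear(d), handempty, on(c,f)}

== RESULT ==
["clear(c)", "clear(d)", "handempty", "on(c,f)"]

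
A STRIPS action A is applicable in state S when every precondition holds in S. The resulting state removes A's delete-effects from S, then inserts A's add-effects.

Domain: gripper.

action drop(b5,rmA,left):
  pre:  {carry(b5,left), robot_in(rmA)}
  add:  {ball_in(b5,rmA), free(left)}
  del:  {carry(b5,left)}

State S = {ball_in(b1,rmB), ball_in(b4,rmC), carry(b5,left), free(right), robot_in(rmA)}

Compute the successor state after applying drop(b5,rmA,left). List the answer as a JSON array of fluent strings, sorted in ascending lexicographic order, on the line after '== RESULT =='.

Compute (S \ del) ∪ add:
  pre ⊆ S: {carry(b5,left), robot_in(rmA)} ⊆ S  — applicable
  S \ del = {ball_in(b1,rmB), ball_in(b4,rmC), free(right), robot_in(rmA)}
  ∪ add   = {ball_in(b1,rmB), ball_in(b4,rmC), ball_in(b5,rmA), free(left), free(right), robot_in(rmA)}

== RESULT ==
["ball_in(b1,rmB)", "ball_in(b4,rmC)", "ball_in(b5,rmA)", "free(left)", "free(right)", "robot_in(rmA)"]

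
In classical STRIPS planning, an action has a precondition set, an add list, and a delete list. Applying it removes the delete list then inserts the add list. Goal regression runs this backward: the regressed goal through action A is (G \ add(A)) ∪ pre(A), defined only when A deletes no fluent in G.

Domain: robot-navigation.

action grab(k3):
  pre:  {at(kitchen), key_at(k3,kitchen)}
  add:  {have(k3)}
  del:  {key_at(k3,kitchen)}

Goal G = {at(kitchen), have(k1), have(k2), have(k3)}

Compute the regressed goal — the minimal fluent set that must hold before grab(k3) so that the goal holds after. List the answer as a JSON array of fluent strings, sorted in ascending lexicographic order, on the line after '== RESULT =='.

Compute (G \ add) ∪ pre:
  G ∩ del = {}  (empty — regression defined)
  G \ add = {at(kitchen), have(k1), have(k2), have(k3)} \ {have(k3)} = {at(kitchen), have(k1), have(k2)}
  ∪ pre   = {at(kitchen), have(k1), have(k2)} ∪ {at(kitchen), key_at(k3,kitchen)}
          = {at(kitchen), have(k1), have(k2), key_at(k3,kitchen)}

== RESULT ==
["at(kitchen)", "have(k1)", "have(k2)", "key_at(k3,kitchen)"]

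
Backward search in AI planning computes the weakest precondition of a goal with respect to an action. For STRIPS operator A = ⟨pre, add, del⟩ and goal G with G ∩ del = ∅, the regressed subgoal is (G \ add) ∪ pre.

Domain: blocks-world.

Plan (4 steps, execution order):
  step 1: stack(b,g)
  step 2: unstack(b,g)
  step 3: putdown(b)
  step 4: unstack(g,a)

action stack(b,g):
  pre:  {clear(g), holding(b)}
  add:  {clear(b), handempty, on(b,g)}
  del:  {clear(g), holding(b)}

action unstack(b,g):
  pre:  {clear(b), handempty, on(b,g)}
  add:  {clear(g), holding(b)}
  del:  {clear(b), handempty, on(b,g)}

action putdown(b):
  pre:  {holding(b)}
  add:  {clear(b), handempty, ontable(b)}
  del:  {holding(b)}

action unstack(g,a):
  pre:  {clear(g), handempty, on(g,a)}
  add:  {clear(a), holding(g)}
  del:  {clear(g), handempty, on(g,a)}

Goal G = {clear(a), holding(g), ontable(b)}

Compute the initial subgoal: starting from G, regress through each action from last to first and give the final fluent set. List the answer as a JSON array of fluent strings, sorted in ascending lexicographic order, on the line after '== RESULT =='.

Work backward from the goal:
  through step 4 (unstack(g,a)): drop {clear(a), holding(g)}, keep {ontable(b)}, require {clear(g), handempty, on(g,a)}
    → {clear(g), handempty, on(g,a), ontable(b)}
  through step 3 (putdown(b)): drop {handempty, ontable(b)}, keep {clear(g), on(g,a)}, require {holding(b)}
    → {clear(g), holding(b), on(g,a)}
  through step 2 (unstack(b,g)): drop {clear(g), holding(b)}, keep {on(g,a)}, require {clear(b), handempty, on(b,g)}
    → {clear(b), handempty, on(b,g), on(g,a)}
  through step 1 (stack(b,g)): drop {clear(b), handempty, on(b,g)}, keep {on(g,a)}, require {clear(g), holding(b)}
    → {clear(g), holding(b), on(g,a)}

== RESULT ==
["clear(g)", "holding(b)", "on(g,a)"]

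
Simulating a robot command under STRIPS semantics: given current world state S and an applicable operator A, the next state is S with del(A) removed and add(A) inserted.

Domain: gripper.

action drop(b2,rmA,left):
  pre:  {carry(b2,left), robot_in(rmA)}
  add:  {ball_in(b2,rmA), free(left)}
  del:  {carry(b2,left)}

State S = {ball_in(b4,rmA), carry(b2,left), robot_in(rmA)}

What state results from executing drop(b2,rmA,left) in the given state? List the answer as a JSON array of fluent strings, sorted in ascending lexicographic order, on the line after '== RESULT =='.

Compute (S \ del) ∪ add:
  pre ⊆ S: {carry(b2,left), robot_in(rmA)} ⊆ S  — applicable
  S \ del = {ball_in(b4,rmA), robot_in(rmA)}
  ∪ add   = {ball_in(b2,rmA), ball_in(b4,rmA), free(left), robot_in(rmA)}

== RESULT ==
["ball_in(b2,rmA)", "ball_in(b4,rmA)", "free(left)", "robot_in(rmA)"]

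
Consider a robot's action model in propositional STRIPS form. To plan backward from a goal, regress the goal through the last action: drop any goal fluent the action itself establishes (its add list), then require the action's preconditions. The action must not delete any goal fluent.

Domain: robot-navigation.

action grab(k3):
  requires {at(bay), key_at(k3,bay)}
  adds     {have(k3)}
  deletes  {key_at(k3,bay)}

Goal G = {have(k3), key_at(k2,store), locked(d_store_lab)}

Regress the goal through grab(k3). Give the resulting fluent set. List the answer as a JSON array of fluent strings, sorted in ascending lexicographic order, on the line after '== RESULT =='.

Compute (G \ add) ∪ pre:
  G ∩ del = {}  (empty — regression defined)
  G \ add = {have(k3), key_at(k2,store), locked(d_store_lab)} \ {have(k3)} = {key_at(k2,store), locked(d_store_lab)}
  ∪ pre   = {key_at(k2,store), locked(d_store_lab)} ∪ {at(bay), key_at(k3,bay)}
          = {at(bay), key_at(k2,store), key_at(k3,bay), locked(d_store_lab)}

== RESULT ==
["at(bay)", "key_at(k2,store)", "key_at(k3,bay)", "locked(d_store_lab)"]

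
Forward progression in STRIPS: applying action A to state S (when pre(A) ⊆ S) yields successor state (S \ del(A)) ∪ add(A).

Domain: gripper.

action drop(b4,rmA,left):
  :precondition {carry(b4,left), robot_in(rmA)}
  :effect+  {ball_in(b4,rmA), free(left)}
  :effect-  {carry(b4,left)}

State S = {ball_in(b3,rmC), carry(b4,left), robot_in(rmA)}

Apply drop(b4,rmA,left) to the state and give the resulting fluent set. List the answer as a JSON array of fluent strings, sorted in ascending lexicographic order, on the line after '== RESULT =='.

Compute (S \ del) ∪ add:
  pre ⊆ S: {carry(b4,left), robot_in(rmA)} ⊆ S  — applicable
  S \ del = {ball_in(b3,rmC), robot_in(rmA)}
  ∪ add   = {ball_in(b3,rmC), ball_in(b4,rmA), free(left), robot_in(rmA)}

== RESULT ==
["ball_in(b3,rmC)", "ball_in(b4,rmA)", "free(left)", "robot_in(rmA)"]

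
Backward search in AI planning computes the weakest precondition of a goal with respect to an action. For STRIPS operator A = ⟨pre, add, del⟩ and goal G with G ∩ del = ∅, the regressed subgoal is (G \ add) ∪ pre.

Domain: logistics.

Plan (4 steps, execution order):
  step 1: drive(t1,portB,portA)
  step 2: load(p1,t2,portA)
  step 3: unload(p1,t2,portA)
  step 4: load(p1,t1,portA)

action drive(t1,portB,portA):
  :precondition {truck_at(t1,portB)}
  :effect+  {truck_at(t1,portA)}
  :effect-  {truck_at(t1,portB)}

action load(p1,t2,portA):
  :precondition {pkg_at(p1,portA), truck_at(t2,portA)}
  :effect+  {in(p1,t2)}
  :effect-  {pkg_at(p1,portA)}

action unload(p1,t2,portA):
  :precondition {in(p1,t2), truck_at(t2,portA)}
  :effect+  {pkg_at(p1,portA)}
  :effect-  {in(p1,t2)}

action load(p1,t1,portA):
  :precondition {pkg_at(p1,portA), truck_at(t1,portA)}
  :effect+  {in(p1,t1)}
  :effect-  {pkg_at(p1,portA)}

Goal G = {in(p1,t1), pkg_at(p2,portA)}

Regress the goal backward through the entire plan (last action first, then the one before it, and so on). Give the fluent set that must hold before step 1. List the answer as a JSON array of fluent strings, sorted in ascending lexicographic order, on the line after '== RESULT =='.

Work backward from the goal:
  through step 4 (load(p1,t1,portA)): drop {in(p1,t1)}, keep {pkg_at(p2,portA)}, require {pkg_at(p1,portA), truck_at(t1,portA)}
    → {pkg_at(p1,portA), pkg_at(p2,portA), truck_at(t1,portA)}
  through step 3 (unload(p1,t2,portA)): drop {pkg_at(p1,portA)}, keep {pkg_at(p2,portA), truck_at(t1,portA)}, require {in(p1,t2), truck_at(t2,portA)}
    → {in(p1,t2), pkg_at(p2,portA), truck_at(t1,portA), truck_at(t2,portA)}
  through step 2 (load(p1,t2,portA)): drop {in(p1,t2)}, keep {pkg_at(p2,portA), truck_at(t1,portA), truck_at(t2,portA)}, require {pkg_at(p1,portA), truck_at(t2,portA)}
    → {pkg_at(p1,portA), pkg_at(p2,portA), truck_at(t1,portA), truck_at(t2,portA)}
  through step 1 (drive(t1,portB,portA)): drop {truck_at(t1,portA)}, keep {pkg_at(p1,portA), pkg_at(p2,portA), truck_at(t2,portA)}, require {truck_at(t1,portB)}
    → {pkg_at(p1,portA), pkg_at(p2,portA), truck_at(t1,portB), truck_at(t2,portA)}

== RESULT ==
["pkg_at(p1,portA)", "pkg_at(p2,portA)", "truck_at(t1,portB)", "truck_at(t2,portA)"]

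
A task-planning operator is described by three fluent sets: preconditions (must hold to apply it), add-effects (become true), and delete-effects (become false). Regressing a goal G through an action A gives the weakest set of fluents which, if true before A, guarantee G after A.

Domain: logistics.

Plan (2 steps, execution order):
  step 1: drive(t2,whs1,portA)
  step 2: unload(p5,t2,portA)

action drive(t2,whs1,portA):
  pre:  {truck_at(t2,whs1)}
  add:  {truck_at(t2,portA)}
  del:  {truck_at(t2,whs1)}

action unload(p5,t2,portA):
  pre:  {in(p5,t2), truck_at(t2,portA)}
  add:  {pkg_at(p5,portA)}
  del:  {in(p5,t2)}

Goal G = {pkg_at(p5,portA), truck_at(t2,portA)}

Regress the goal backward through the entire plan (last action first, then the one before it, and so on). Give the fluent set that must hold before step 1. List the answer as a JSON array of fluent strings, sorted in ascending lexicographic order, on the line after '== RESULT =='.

Regress step by step:
  through step 2 (unload(p5,t2,portA)): drop {pkg_at(p5,portA)}, keep {truck_at(t2,portA)}, require {in(p5,t2), truck_at(t2,portA)}
    → {in(p5,t2), truck_at(t2,portA)}
  through step 1 (drive(t2,whs1,portA)): drop {truck_at(t2,portA)}, keep {in(p5,t2)}, require {truck_at(t2,whs1)}
    → {in(p5,t2), truck_at(t2,whs1)}

== RESULT ==
["in(p5,t2)", "truck_at(t2,whs1)"]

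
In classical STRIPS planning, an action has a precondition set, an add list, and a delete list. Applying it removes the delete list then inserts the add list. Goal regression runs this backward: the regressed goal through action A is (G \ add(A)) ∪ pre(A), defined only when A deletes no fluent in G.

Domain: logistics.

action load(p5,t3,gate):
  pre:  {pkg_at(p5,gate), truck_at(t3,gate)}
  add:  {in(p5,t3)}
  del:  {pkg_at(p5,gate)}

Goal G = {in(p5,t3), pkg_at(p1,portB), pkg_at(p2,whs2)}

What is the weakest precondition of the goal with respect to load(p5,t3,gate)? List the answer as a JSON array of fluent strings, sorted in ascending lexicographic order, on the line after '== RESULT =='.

Compute (G \ add) ∪ pre:
  G ∩ del = {}  (empty — regression defined)
  G \ add = {in(p5,t3), pkg_at(p1,portB), pkg_at(p2,whs2)} \ {in(p5,t3)} = {pkg_at(p1,portB), pkg_at(p2,whs2)}
  ∪ pre   = {pkg_at(p1,portB), pkg_at(p2,whs2)} ∪ {pkg_at(p5,gate), truck_at(t3,gate)}
          = {pkg_at(p1,portB), pkg_at(p2,whs2), pkg_at(p5,gate), truck_at(t3,gate)}

== RESULT ==
["pkg_at(p1,portB)", "pkg_at(p2,whs2)", "pkg_at(p5,gate)", "truck_at(t3,gate)"]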